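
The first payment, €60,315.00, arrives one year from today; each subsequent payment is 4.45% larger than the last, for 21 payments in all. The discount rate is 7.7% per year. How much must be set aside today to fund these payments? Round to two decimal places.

€880,655.50

Periodic rate r = 0.077 per year.
Growing ordinary annuity: PV = PMT₁ × [1 − ((1+g)/(1+r))^n] / (r − g) = 60,315 × [1 − ((1+0.0445)/(1+r))^21] / (r − 0.0445) = €880,655.50.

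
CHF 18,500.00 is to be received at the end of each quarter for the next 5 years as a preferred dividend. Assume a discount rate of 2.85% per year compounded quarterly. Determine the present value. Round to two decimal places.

This is an ordinary annuity: 20 payments of CHF 18,500.00 at the end of each quarter.
Periodic rate r = 0.0285/4 per quarter; n is counted in quarters.
PV = PMT × [(1 − (1+r)^−n)/r] = 18,500 × [1 − (1+r)^−20] / r = CHF 343,708.40

CHF 343,708.40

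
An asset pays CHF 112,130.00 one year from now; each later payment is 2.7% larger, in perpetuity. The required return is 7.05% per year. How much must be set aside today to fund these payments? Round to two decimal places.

CHF 2,577,701.15

Periodic rate r = 0.0705 per year.
Growing perpetuity (Gordon): PV = PMT₁ / (r − g) = 112,130 / (r − 0.027) = CHF 2,577,701.15.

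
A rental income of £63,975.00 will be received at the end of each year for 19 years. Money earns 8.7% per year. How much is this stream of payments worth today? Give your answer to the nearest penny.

£584,639.12

This is an ordinary annuity: 19 payments of £63,975.00 at the end of each year.
Periodic rate r = 0.087 per year.
PV = PMT × [(1 − (1+r)^−n)/r] = 63,975 × [1 − (1+r)^−19] / r = £584,639.12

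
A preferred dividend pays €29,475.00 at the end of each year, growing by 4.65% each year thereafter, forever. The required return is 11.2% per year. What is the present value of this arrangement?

€450,000.00

Periodic rate r = 0.112 per year.
Growing perpetuity (Gordon): PV = PMT₁ / (r − g) = 29,475 / (r − 0.0465) = €450,000.00.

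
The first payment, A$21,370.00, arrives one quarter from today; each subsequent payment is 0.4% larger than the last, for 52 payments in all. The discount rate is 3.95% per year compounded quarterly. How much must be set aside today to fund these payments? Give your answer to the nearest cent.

Periodic rate r = 0.0395/4 per quarter; n is counted in quarters.
Growing ordinary annuity: PV = PMT₁ × [1 − ((1+g)/(1+r))^n] / (r − g) = 21,370 × [1 − ((1+0.004)/(1+r))^52] / (r − 0.004) = A$951,895.72.

A$951,895.72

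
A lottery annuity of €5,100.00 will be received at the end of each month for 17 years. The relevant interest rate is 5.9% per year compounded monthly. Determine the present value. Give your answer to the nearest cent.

This is an ordinary annuity: 204 payments of €5,100.00 at the end of each month.
Periodic rate r = 0.059/12 per month; n is counted in months.
PV = PMT × [(1 − (1+r)^−n)/r] = 5,100 × [1 − (1+r)^−204] / r = €655,898.06

€655,898.06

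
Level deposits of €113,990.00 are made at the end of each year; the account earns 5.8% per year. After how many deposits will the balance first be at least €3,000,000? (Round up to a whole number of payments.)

17 payments

Periodic rate r = 0.058 per year.
Ordinary annuity FV: 3,000,000 = 113,990 × [((1+r)^n − 1)/r].
(1+r)^n = 1 + 3,000,000 × r / 113,990, so n = ln(1 + 3,000,000·r/113,990) / ln(1+r) = 16.44.
Round up to a whole number of payments: n = 17.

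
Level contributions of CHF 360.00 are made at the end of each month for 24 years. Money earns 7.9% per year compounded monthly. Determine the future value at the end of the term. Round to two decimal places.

CHF 307,209.64

This is an ordinary annuity: 288 deposits of CHF 360.00 at the end of each month.
Periodic rate r = 0.079/12 per month; n is counted in months.
FV = PMT × [((1+r)^n − 1)/r] = 360 × [(1+r)^288 − 1] / r = CHF 307,209.64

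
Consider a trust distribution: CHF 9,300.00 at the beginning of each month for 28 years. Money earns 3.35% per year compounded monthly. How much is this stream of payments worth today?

CHF 2,031,372.60

This is an annuity due: 336 payments of CHF 9,300.00 at the beginning of each month.
Periodic rate r = 0.0335/12 per month; n is counted in months.
PV = PMT × [(1 − (1+r)^−n)/r] × (1+r) = 9,300 × [1 − (1+r)^−336] / r × (1+r) = CHF 2,031,372.60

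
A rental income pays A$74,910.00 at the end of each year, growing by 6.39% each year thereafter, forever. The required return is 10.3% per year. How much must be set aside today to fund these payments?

A$1,915,856.78

Periodic rate r = 0.103 per year.
Growing perpetuity (Gordon): PV = PMT₁ / (r − g) = 74,910 / (r − 0.0639) = A$1,915,856.78.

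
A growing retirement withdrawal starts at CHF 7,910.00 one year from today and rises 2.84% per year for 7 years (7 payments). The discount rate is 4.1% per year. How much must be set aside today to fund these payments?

Periodic rate r = 0.041 per year.
Growing ordinary annuity: PV = PMT₁ × [1 − ((1+g)/(1+r))^n] / (r − g) = 7,910 × [1 − ((1+0.0284)/(1+r))^7] / (r − 0.0284) = CHF 51,296.37.

CHF 51,296.37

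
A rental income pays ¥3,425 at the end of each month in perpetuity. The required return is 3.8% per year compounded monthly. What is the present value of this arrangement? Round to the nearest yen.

¥1,081,579

Periodic rate r = 0.038/12 per month.
Level perpetuity: PV = PMT / r = 3,425 / (0.038/12) = ¥1,081,579.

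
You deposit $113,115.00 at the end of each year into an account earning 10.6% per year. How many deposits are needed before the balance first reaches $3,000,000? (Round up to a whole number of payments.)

Periodic rate r = 0.106 per year.
Ordinary annuity FV: 3,000,000 = 113,115 × [((1+r)^n − 1)/r].
(1+r)^n = 1 + 3,000,000 × r / 113,115, so n = ln(1 + 3,000,000·r/113,115) / ln(1+r) = 13.28.
Round up to a whole number of payments: n = 14.

14 payments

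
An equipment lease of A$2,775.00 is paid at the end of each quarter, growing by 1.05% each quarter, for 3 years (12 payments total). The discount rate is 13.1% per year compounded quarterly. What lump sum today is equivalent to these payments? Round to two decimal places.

Periodic rate r = 0.131/4 per quarter; n is counted in quarters.
Growing ordinary annuity: PV = PMT₁ × [1 − ((1+g)/(1+r))^n] / (r − g) = 2,775 × [1 − ((1+0.0105)/(1+r))^12] / (r − 0.0105) = A$28,684.81.

A$28,684.81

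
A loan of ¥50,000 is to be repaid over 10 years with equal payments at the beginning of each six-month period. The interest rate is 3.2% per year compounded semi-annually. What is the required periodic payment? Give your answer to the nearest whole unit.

¥2,895

Level annuity due; solve PV = PMT × [(1 − (1+r)^−n)/r] × (1+r) for PMT.
Periodic rate r = 0.032/2 per half-year; n is counted in half-years.
With n = 20: PMT = 50,000 / ([(1 − (1+r)^−n)/r] × (1+r)) = ¥2,895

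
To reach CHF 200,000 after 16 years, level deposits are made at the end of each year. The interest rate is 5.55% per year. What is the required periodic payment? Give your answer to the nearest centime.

CHF 8,083.39

Level ordinary annuity; solve FV = PMT × [((1+r)^n − 1)/r] for PMT.
Periodic rate r = 0.0555 per year.
With n = 16: PMT = 200,000 / ([((1+r)^n − 1)/r]) = CHF 8,083.39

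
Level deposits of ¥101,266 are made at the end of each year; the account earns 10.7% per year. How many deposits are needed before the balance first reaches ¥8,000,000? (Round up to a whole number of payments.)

Periodic rate r = 0.107 per year.
Ordinary annuity FV: 8,000,000 = 101,266 × [((1+r)^n − 1)/r].
(1+r)^n = 1 + 8,000,000 × r / 101,266, so n = ln(1 + 8,000,000·r/101,266) / ln(1+r) = 22.10.
Round up to a whole number of payments: n = 23.

23 payments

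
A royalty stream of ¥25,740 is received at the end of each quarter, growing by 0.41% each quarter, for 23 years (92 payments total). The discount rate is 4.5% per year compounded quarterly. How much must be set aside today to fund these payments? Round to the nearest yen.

¥1,725,876

Periodic rate r = 0.045/4 per quarter; n is counted in quarters.
Growing ordinary annuity: PV = PMT₁ × [1 − ((1+g)/(1+r))^n] / (r − g) = 25,740 × [1 − ((1+0.0041)/(1+r))^92] / (r − 0.0041) = ¥1,725,876.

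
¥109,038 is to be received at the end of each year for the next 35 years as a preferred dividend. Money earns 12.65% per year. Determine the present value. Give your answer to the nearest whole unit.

¥848,628

This is an ordinary annuity: 35 payments of ¥109,038 at the end of each year.
Periodic rate r = 0.1265 per year.
PV = PMT × [(1 − (1+r)^−n)/r] = 109,038 × [1 − (1+r)^−35] / r = ¥848,628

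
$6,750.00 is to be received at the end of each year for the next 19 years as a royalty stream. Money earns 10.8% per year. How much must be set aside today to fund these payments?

This is an ordinary annuity: 19 payments of $6,750.00 at the end of each year.
Periodic rate r = 0.108 per year.
PV = PMT × [(1 − (1+r)^−n)/r] = 6,750 × [1 − (1+r)^−19] / r = $53,595.19

$53,595.19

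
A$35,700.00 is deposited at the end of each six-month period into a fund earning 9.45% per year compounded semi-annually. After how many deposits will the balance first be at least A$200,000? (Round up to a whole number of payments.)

6 payments

Periodic rate r = 0.0945/2 per half-year; n is counted in half-years.
Ordinary annuity FV: 200,000 = 35,700 × [((1+r)^n − 1)/r].
(1+r)^n = 1 + 200,000 × r / 35,700, so n = ln(1 + 200,000·r/35,700) / ln(1+r) = 5.09.
Round up to a whole number of payments: n = 6.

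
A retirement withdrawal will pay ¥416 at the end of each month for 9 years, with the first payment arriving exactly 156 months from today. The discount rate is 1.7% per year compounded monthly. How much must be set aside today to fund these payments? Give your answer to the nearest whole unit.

Ordinary annuity of 108 payments, first payment at period 156.
Periodic rate r = 0.017/12 per month; n is counted in months.
The ordinary-annuity PV formula values the stream one period before the first payment (period 155); discount that back 155 periods:
PV₀ = 416 × [1 − (1+r)^−108] / r × (1+r)^−155 = ¥33,430

¥33,430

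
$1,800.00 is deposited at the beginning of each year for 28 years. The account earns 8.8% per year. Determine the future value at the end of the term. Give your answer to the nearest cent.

This is an annuity due: 28 deposits of $1,800.00 at the beginning of each year.
Periodic rate r = 0.088 per year.
FV = PMT × [((1+r)^n − 1)/r] × (1+r) = 1,800 × [(1+r)^28 − 1] / r × (1+r) = $213,808.39

$213,808.39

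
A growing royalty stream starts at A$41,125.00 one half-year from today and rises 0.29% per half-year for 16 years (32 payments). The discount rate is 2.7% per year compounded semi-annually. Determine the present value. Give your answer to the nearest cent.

A$1,108,413.10

Periodic rate r = 0.027/2 per half-year; n is counted in half-years.
Growing ordinary annuity: PV = PMT₁ × [1 − ((1+g)/(1+r))^n] / (r − g) = 41,125 × [1 − ((1+0.0029)/(1+r))^32] / (r − 0.0029) = A$1,108,413.10.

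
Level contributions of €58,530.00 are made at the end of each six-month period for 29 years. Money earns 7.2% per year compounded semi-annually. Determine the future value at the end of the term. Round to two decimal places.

€11,019,836.46

This is an ordinary annuity: 58 deposits of €58,530.00 at the end of each six-month period.
Periodic rate r = 0.072/2 per half-year; n is counted in half-years.
FV = PMT × [((1+r)^n − 1)/r] = 58,530 × [(1+r)^58 − 1] / r = €11,019,836.46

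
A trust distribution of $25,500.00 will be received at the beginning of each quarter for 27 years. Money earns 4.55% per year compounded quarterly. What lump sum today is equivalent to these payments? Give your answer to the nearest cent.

$1,598,942.24

This is an annuity due: 108 payments of $25,500.00 at the beginning of each quarter.
Periodic rate r = 0.0455/4 per quarter; n is counted in quarters.
PV = PMT × [(1 − (1+r)^−n)/r] × (1+r) = 25,500 × [1 − (1+r)^−108] / r × (1+r) = $1,598,942.24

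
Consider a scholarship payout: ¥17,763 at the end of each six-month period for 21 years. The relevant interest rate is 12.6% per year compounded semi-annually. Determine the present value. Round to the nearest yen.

¥260,286

This is an ordinary annuity: 42 payments of ¥17,763 at the end of each six-month period.
Periodic rate r = 0.126/2 per half-year; n is counted in half-years.
PV = PMT × [(1 − (1+r)^−n)/r] = 17,763 × [1 − (1+r)^−42] / r = ¥260,286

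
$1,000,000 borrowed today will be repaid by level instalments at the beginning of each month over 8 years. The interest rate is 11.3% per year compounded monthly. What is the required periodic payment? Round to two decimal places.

$15,722.64

Level annuity due; solve PV = PMT × [(1 − (1+r)^−n)/r] × (1+r) for PMT.
Periodic rate r = 0.113/12 per month; n is counted in months.
With n = 96: PMT = 1,000,000 / ([(1 − (1+r)^−n)/r] × (1+r)) = $15,722.64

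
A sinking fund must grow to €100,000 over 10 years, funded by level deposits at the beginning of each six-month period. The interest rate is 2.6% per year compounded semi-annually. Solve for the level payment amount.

Level annuity due; solve FV = PMT × [((1+r)^n − 1)/r] × (1+r) for PMT.
Periodic rate r = 0.026/2 per half-year; n is counted in half-years.
With n = 20: PMT = 100,000 / ([((1+r)^n − 1)/r] × (1+r)) = €4,353.78

€4,353.78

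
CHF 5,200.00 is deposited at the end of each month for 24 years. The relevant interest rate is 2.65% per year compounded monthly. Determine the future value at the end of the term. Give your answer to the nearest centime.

This is an ordinary annuity: 288 deposits of CHF 5,200.00 at the end of each month.
Periodic rate r = 0.0265/12 per month; n is counted in months.
FV = PMT × [((1+r)^n − 1)/r] = 5,200 × [(1+r)^288 − 1] / r = CHF 2,090,013.91

CHF 2,090,013.91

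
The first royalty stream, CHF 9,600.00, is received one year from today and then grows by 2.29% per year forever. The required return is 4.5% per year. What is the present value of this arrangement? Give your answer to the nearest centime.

CHF 434,389.14

Periodic rate r = 0.045 per year.
Growing perpetuity (Gordon): PV = PMT₁ / (r − g) = 9,600 / (r − 0.0229) = CHF 434,389.14.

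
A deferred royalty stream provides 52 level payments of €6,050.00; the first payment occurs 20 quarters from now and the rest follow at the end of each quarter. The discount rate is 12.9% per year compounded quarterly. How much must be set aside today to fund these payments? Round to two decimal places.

Ordinary annuity of 52 payments, first payment at period 20.
Periodic rate r = 0.129/4 per quarter; n is counted in quarters.
The ordinary-annuity PV formula values the stream one period before the first payment (period 19); discount that back 19 periods:
PV₀ = 6,050 × [1 − (1+r)^−52] / r × (1+r)^−19 = €82,937.61

€82,937.61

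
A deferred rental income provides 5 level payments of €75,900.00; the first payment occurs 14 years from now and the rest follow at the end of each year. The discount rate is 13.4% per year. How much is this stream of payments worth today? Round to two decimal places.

€51,552.20

Ordinary annuity of 5 payments, first payment at period 14.
Periodic rate r = 0.134 per year.
The ordinary-annuity PV formula values the stream one period before the first payment (period 13); discount that back 13 periods:
PV₀ = 75,900 × [1 − (1+r)^−5] / r × (1+r)^−13 = €51,552.20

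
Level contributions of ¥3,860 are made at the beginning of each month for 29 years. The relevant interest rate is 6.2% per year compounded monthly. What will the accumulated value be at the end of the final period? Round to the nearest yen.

This is an annuity due: 348 deposits of ¥3,860 at the beginning of each month.
Periodic rate r = 0.062/12 per month; n is counted in months.
FV = PMT × [((1+r)^n − 1)/r] × (1+r) = 3,860 × [(1+r)^348 − 1] / r × (1+r) = ¥3,762,051

¥3,762,051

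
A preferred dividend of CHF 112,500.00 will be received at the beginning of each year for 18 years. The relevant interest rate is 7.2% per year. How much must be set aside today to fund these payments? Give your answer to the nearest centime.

This is an annuity due: 18 payments of CHF 112,500.00 at the beginning of each year.
Periodic rate r = 0.072 per year.
PV = PMT × [(1 − (1+r)^−n)/r] × (1+r) = 112,500 × [1 − (1+r)^−18] / r × (1+r) = CHF 1,195,808.98

CHF 1,195,808.98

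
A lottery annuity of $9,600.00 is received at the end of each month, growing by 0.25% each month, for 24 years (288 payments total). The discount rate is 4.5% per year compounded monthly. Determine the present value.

$2,315,833.55

Periodic rate r = 0.045/12 per month; n is counted in months.
Growing ordinary annuity: PV = PMT₁ × [1 − ((1+g)/(1+r))^n] / (r − g) = 9,600 × [1 − ((1+0.0025)/(1+r))^288] / (r − 0.0025) = $2,315,833.55.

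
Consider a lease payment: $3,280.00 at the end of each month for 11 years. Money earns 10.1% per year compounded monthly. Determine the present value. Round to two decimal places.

This is an ordinary annuity: 132 payments of $3,280.00 at the end of each month.
Periodic rate r = 0.101/12 per month; n is counted in months.
PV = PMT × [(1 − (1+r)^−n)/r] = 3,280 × [1 − (1+r)^−132] / r = $260,803.32

$260,803.32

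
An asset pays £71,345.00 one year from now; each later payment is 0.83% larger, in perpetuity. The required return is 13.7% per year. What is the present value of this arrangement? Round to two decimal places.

Periodic rate r = 0.137 per year.
Growing perpetuity (Gordon): PV = PMT₁ / (r − g) = 71,345 / (r − 0.0083) = £554,351.20.

£554,351.20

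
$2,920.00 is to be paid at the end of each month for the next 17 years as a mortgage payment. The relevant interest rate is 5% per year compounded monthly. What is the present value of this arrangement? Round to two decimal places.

$400,738.20

This is an ordinary annuity: 204 payments of $2,920.00 at the end of each month.
Periodic rate r = 0.05/12 per month; n is counted in months.
PV = PMT × [(1 − (1+r)^−n)/r] = 2,920 × [1 − (1+r)^−204] / r = $400,738.20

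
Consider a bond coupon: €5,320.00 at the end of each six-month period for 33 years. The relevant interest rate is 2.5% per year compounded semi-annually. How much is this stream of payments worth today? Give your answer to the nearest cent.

€238,130.98

This is an ordinary annuity: 66 payments of €5,320.00 at the end of each six-month period.
Periodic rate r = 0.025/2 per half-year; n is counted in half-years.
PV = PMT × [(1 − (1+r)^−n)/r] = 5,320 × [1 − (1+r)^−66] / r = €238,130.98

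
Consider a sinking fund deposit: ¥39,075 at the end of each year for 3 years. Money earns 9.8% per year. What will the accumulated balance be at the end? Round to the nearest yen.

¥129,088

This is an ordinary annuity: 3 deposits of ¥39,075 at the end of each year.
Periodic rate r = 0.098 per year.
FV = PMT × [((1+r)^n − 1)/r] = 39,075 × [(1+r)^3 − 1] / r = ¥129,088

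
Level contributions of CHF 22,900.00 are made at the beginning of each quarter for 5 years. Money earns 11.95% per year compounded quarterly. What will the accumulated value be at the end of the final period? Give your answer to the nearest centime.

This is an annuity due: 20 deposits of CHF 22,900.00 at the beginning of each quarter.
Periodic rate r = 0.1195/4 per quarter; n is counted in quarters.
FV = PMT × [((1+r)^n − 1)/r] × (1+r) = 22,900 × [(1+r)^20 − 1] / r × (1+r) = CHF 632,909.46

CHF 632,909.46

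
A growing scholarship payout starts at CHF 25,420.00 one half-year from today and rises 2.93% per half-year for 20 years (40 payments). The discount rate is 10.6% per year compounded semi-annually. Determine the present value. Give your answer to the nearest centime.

CHF 641,083.31

Periodic rate r = 0.106/2 per half-year; n is counted in half-years.
Growing ordinary annuity: PV = PMT₁ × [1 − ((1+g)/(1+r))^n] / (r − g) = 25,420 × [1 − ((1+0.0293)/(1+r))^40] / (r − 0.0293) = CHF 641,083.31.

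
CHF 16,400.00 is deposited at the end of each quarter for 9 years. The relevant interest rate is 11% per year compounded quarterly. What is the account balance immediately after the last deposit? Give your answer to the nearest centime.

CHF 987,278.52

This is an ordinary annuity: 36 deposits of CHF 16,400.00 at the end of each quarter.
Periodic rate r = 0.11/4 per quarter; n is counted in quarters.
FV = PMT × [((1+r)^n − 1)/r] = 16,400 × [(1+r)^36 − 1] / r = CHF 987,278.52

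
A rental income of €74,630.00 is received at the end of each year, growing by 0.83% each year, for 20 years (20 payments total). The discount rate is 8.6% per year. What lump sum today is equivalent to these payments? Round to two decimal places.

Periodic rate r = 0.086 per year.
Growing ordinary annuity: PV = PMT₁ × [1 − ((1+g)/(1+r))^n] / (r − g) = 74,630 × [1 − ((1+0.0083)/(1+r))^20] / (r − 0.0083) = €742,872.84.

€742,872.84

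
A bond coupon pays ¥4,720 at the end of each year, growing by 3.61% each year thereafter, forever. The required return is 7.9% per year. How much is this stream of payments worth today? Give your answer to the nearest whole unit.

¥110,023

Periodic rate r = 0.079 per year.
Growing perpetuity (Gordon): PV = PMT₁ / (r − g) = 4,720 / (r − 0.0361) = ¥110,023.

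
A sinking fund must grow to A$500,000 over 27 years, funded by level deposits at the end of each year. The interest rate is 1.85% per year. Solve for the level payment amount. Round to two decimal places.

Level ordinary annuity; solve FV = PMT × [((1+r)^n − 1)/r] for PMT.
Periodic rate r = 0.0185 per year.
With n = 27: PMT = 500,000 / ([((1+r)^n − 1)/r]) = A$14,444.26

A$14,444.26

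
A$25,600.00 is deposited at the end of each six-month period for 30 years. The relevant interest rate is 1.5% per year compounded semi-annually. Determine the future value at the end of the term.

A$1,930,857.91

This is an ordinary annuity: 60 deposits of A$25,600.00 at the end of each six-month period.
Periodic rate r = 0.015/2 per half-year; n is counted in half-years.
FV = PMT × [((1+r)^n − 1)/r] = 25,600 × [(1+r)^60 − 1] / r = A$1,930,857.91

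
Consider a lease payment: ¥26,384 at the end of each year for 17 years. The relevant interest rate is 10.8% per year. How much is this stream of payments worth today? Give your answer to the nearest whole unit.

¥201,566

This is an ordinary annuity: 17 payments of ¥26,384 at the end of each year.
Periodic rate r = 0.108 per year.
PV = PMT × [(1 − (1+r)^−n)/r] = 26,384 × [1 − (1+r)^−17] / r = ¥201,566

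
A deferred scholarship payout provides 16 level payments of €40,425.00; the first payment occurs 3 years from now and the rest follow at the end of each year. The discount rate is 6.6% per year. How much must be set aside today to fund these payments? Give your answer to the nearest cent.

Ordinary annuity of 16 payments, first payment at period 3.
Periodic rate r = 0.066 per year.
The ordinary-annuity PV formula values the stream one period before the first payment (period 2); discount that back 2 periods:
PV₀ = 40,425 × [1 − (1+r)^−16] / r × (1+r)^−2 = €345,148.89

€345,148.89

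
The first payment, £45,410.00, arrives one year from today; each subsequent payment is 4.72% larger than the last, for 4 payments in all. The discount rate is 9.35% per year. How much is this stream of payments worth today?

Periodic rate r = 0.0935 per year.
Growing ordinary annuity: PV = PMT₁ × [1 − ((1+g)/(1+r))^n] / (r − g) = 45,410 × [1 − ((1+0.0472)/(1+r))^4] / (r − 0.0472) = £155,853.62.

£155,853.62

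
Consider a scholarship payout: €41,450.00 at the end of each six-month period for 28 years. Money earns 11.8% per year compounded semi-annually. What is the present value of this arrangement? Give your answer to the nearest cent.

This is an ordinary annuity: 56 payments of €41,450.00 at the end of each six-month period.
Periodic rate r = 0.118/2 per half-year; n is counted in half-years.
PV = PMT × [(1 − (1+r)^−n)/r] = 41,450 × [1 − (1+r)^−56] / r = €674,195.92

€674,195.92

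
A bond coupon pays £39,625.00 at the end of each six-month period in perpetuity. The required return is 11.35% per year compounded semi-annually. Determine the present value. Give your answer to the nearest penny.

Periodic rate r = 0.1135/2 per half-year.
Level perpetuity: PV = PMT / r = 39,625 / (0.1135/2) = £698,237.89.

£698,237.89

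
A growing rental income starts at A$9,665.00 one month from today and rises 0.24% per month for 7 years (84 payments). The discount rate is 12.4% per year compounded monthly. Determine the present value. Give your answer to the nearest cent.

Periodic rate r = 0.124/12 per month; n is counted in months.
Growing ordinary annuity: PV = PMT₁ × [1 − ((1+g)/(1+r))^n] / (r − g) = 9,665 × [1 − ((1+0.0024)/(1+r))^84] / (r − 0.0024) = A$589,984.97.

A$589,984.97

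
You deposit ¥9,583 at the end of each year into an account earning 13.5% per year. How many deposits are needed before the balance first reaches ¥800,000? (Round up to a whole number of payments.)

20 payments

Periodic rate r = 0.135 per year.
Ordinary annuity FV: 800,000 = 9,583 × [((1+r)^n − 1)/r].
(1+r)^n = 1 + 800,000 × r / 9,583, so n = ln(1 + 800,000·r/9,583) / ln(1+r) = 19.80.
Round up to a whole number of payments: n = 20.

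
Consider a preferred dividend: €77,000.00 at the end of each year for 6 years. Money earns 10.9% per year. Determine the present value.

This is an ordinary annuity: 6 payments of €77,000.00 at the end of each year.
Periodic rate r = 0.109 per year.
PV = PMT × [(1 − (1+r)^−n)/r] = 77,000 × [1 − (1+r)^−6] / r = €326,691.98

€326,691.98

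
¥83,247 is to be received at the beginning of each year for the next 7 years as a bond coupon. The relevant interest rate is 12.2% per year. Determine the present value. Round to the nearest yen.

¥423,579

This is an annuity due: 7 payments of ¥83,247 at the beginning of each year.
Periodic rate r = 0.122 per year.
PV = PMT × [(1 − (1+r)^−n)/r] × (1+r) = 83,247 × [1 − (1+r)^−7] / r × (1+r) = ¥423,579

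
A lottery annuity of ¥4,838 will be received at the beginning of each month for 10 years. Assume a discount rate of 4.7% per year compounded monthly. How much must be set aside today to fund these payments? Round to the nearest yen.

This is an annuity due: 120 payments of ¥4,838 at the beginning of each month.
Periodic rate r = 0.047/12 per month; n is counted in months.
PV = PMT × [(1 − (1+r)^−n)/r] × (1+r) = 4,838 × [1 − (1+r)^−120] / r × (1+r) = ¥464,312

¥464,312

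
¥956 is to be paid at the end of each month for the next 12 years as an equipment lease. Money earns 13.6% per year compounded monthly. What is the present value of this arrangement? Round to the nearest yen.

¥67,707

This is an ordinary annuity: 144 payments of ¥956 at the end of each month.
Periodic rate r = 0.136/12 per month; n is counted in months.
PV = PMT × [(1 − (1+r)^−n)/r] = 956 × [1 − (1+r)^−144] / r = ¥67,707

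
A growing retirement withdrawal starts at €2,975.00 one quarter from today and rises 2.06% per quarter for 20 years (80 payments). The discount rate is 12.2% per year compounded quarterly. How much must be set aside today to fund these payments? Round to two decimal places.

Periodic rate r = 0.122/4 per quarter; n is counted in quarters.
Growing ordinary annuity: PV = PMT₁ × [1 − ((1+g)/(1+r))^n] / (r − g) = 2,975 × [1 − ((1+0.0206)/(1+r))^80] / (r − 0.0206) = €161,683.40.

€161,683.40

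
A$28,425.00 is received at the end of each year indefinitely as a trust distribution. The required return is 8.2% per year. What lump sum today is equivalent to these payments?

Periodic rate r = 0.082 per year.
Level perpetuity: PV = PMT / r = 28,425 / (0.082) = A$346,646.34.

A$346,646.34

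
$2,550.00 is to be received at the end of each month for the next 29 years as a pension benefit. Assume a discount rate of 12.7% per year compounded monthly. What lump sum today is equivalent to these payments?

This is an ordinary annuity: 348 payments of $2,550.00 at the end of each month.
Periodic rate r = 0.127/12 per month; n is counted in months.
PV = PMT × [(1 − (1+r)^−n)/r] = 2,550 × [1 − (1+r)^−348] / r = $234,767.34

$234,767.34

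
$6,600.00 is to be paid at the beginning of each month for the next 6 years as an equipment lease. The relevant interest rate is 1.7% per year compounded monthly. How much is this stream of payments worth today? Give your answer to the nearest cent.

$452,104.10

This is an annuity due: 72 payments of $6,600.00 at the beginning of each month.
Periodic rate r = 0.017/12 per month; n is counted in months.
PV = PMT × [(1 − (1+r)^−n)/r] × (1+r) = 6,600 × [1 − (1+r)^−72] / r × (1+r) = $452,104.10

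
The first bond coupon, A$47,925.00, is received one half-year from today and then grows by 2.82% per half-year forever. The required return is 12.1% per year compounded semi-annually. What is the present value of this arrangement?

A$1,483,746.13

Periodic rate r = 0.121/2 per half-year.
Growing perpetuity (Gordon): PV = PMT₁ / (r − g) = 47,925 / (r − 0.0282) = A$1,483,746.13.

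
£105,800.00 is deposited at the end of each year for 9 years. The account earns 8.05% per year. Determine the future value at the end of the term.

£1,323,944.73

This is an ordinary annuity: 9 deposits of £105,800.00 at the end of each year.
Periodic rate r = 0.0805 per year.
FV = PMT × [((1+r)^n − 1)/r] = 105,800 × [(1+r)^9 − 1] / r = £1,323,944.73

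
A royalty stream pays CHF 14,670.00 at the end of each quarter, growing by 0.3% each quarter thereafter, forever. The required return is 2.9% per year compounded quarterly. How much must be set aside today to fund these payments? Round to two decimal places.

Periodic rate r = 0.029/4 per quarter.
Growing perpetuity (Gordon): PV = PMT₁ / (r − g) = 14,670 / (r − 0.003) = CHF 3,451,764.71.

CHF 3,451,764.71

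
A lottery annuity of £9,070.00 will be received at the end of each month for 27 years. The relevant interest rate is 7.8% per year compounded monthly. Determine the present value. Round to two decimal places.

This is an ordinary annuity: 324 payments of £9,070.00 at the end of each month.
Periodic rate r = 0.078/12 per month; n is counted in months.
PV = PMT × [(1 − (1+r)^−n)/r] = 9,070 × [1 − (1+r)^−324] / r = £1,224,371.48

£1,224,371.48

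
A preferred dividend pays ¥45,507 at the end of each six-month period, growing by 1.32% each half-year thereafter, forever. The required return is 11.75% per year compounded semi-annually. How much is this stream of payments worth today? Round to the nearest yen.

Periodic rate r = 0.1175/2 per half-year.
Growing perpetuity (Gordon): PV = PMT₁ / (r − g) = 45,507 / (r − 0.0132) = ¥999,056.

¥999,056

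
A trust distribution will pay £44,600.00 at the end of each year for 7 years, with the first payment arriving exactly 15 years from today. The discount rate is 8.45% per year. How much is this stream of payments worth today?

Ordinary annuity of 7 payments, first payment at period 15.
Periodic rate r = 0.0845 per year.
The ordinary-annuity PV formula values the stream one period before the first payment (period 14); discount that back 14 periods:
PV₀ = 44,600 × [1 − (1+r)^−7] / r × (1+r)^−14 = £73,451.53

£73,451.53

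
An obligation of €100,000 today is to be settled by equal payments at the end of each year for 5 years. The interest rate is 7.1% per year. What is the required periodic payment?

€24,454.41

Level ordinary annuity; solve PV = PMT × [(1 − (1+r)^−n)/r] for PMT.
Periodic rate r = 0.071 per year.
With n = 5: PMT = 100,000 / ([(1 − (1+r)^−n)/r]) = €24,454.41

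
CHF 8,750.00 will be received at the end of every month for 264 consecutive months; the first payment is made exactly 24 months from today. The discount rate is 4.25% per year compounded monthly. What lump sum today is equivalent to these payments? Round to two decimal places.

Ordinary annuity of 264 payments, first payment at period 24.
Periodic rate r = 0.0425/12 per month; n is counted in months.
The ordinary-annuity PV formula values the stream one period before the first payment (period 23); discount that back 23 periods:
PV₀ = 8,750 × [1 − (1+r)^−264] / r × (1+r)^−23 = CHF 1,381,995.30

CHF 1,381,995.30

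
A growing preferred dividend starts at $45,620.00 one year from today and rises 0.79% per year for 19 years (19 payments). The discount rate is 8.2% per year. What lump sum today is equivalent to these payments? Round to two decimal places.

$455,716.92

Periodic rate r = 0.082 per year.
Growing ordinary annuity: PV = PMT₁ × [1 − ((1+g)/(1+r))^n] / (r − g) = 45,620 × [1 − ((1+0.0079)/(1+r))^19] / (r − 0.0079) = $455,716.92.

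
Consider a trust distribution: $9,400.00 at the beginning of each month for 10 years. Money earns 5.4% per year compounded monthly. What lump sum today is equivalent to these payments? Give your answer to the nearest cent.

$874,032.58

This is an annuity due: 120 payments of $9,400.00 at the beginning of each month.
Periodic rate r = 0.054/12 per month; n is counted in months.
PV = PMT × [(1 − (1+r)^−n)/r] × (1+r) = 9,400 × [1 − (1+r)^−120] / r × (1+r) = $874,032.58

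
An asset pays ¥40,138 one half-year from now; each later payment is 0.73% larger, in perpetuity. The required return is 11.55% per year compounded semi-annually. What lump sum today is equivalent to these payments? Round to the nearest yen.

¥795,600

Periodic rate r = 0.1155/2 per half-year.
Growing perpetuity (Gordon): PV = PMT₁ / (r − g) = 40,138 / (r − 0.0073) = ¥795,600.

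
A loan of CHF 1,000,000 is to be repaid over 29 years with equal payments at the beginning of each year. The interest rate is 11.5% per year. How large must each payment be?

Level annuity due; solve PV = PMT × [(1 − (1+r)^−n)/r] × (1+r) for PMT.
Periodic rate r = 0.115 per year.
With n = 29: PMT = 1,000,000 / ([(1 − (1+r)^−n)/r] × (1+r)) = CHF 107,724.04

CHF 107,724.04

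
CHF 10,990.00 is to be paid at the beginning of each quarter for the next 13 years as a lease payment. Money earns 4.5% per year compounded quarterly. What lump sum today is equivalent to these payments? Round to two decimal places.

This is an annuity due: 52 payments of CHF 10,990.00 at the beginning of each quarter.
Periodic rate r = 0.045/4 per quarter; n is counted in quarters.
PV = PMT × [(1 − (1+r)^−n)/r] × (1+r) = 10,990 × [1 − (1+r)^−52] / r × (1+r) = CHF 435,725.29

CHF 435,725.29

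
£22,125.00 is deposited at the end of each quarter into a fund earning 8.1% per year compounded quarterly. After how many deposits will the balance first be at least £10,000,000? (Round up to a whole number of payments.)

Periodic rate r = 0.081/4 per quarter; n is counted in quarters.
Ordinary annuity FV: 10,000,000 = 22,125 × [((1+r)^n − 1)/r].
(1+r)^n = 1 + 10,000,000 × r / 22,125, so n = ln(1 + 10,000,000·r/22,125) / ln(1+r) = 115.61.
Round up to a whole number of payments: n = 116.

116 payments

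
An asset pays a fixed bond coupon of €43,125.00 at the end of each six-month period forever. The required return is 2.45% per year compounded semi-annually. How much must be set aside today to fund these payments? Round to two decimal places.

€3,520,408.16

Periodic rate r = 0.0245/2 per half-year.
Level perpetuity: PV = PMT / r = 43,125 / (0.0245/2) = €3,520,408.16.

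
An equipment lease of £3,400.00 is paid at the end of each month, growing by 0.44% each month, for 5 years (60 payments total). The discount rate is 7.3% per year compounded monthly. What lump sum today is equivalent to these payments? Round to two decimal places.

£193,074.50

Periodic rate r = 0.073/12 per month; n is counted in months.
Growing ordinary annuity: PV = PMT₁ × [1 − ((1+g)/(1+r))^n] / (r − g) = 3,400 × [1 − ((1+0.0044)/(1+r))^60] / (r − 0.0044) = £193,074.50.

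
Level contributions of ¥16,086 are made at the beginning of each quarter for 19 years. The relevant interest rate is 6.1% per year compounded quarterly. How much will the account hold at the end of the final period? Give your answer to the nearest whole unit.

This is an annuity due: 76 deposits of ¥16,086 at the beginning of each quarter.
Periodic rate r = 0.061/4 per quarter; n is counted in quarters.
FV = PMT × [((1+r)^n − 1)/r] × (1+r) = 16,086 × [(1+r)^76 − 1] / r × (1+r) = ¥2,312,072

¥2,312,072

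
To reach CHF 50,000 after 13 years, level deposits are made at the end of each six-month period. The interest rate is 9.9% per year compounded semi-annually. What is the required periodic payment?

CHF 985.31

Level ordinary annuity; solve FV = PMT × [((1+r)^n − 1)/r] for PMT.
Periodic rate r = 0.099/2 per half-year; n is counted in half-years.
With n = 26: PMT = 50,000 / ([((1+r)^n − 1)/r]) = CHF 985.31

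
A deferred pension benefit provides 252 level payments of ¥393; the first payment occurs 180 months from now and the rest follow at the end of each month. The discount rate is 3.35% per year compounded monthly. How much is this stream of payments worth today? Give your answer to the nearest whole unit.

Ordinary annuity of 252 payments, first payment at period 180.
Periodic rate r = 0.0335/12 per month; n is counted in months.
The ordinary-annuity PV formula values the stream one period before the first payment (period 179); discount that back 179 periods:
PV₀ = 393 × [1 − (1+r)^−252] / r × (1+r)^−179 = ¥43,133

¥43,133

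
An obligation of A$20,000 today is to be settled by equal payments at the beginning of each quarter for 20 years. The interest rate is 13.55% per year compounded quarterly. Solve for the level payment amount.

Level annuity due; solve PV = PMT × [(1 − (1+r)^−n)/r] × (1+r) for PMT.
Periodic rate r = 0.1355/4 per quarter; n is counted in quarters.
With n = 80: PMT = 20,000 / ([(1 − (1+r)^−n)/r] × (1+r)) = A$704.32

A$704.32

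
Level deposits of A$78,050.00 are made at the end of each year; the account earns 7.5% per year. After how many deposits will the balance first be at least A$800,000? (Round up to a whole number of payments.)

Periodic rate r = 0.075 per year.
Ordinary annuity FV: 800,000 = 78,050 × [((1+r)^n − 1)/r].
(1+r)^n = 1 + 800,000 × r / 78,050, so n = ln(1 + 800,000·r/78,050) / ln(1+r) = 7.89.
Round up to a whole number of payments: n = 8.

8 payments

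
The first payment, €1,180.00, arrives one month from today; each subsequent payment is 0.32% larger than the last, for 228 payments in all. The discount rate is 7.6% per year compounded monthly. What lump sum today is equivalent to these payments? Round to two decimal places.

Periodic rate r = 0.076/12 per month; n is counted in months.
Growing ordinary annuity: PV = PMT₁ × [1 − ((1+g)/(1+r))^n] / (r − g) = 1,180 × [1 − ((1+0.0032)/(1+r))^228] / (r − 0.0032) = €191,631.80.

€191,631.80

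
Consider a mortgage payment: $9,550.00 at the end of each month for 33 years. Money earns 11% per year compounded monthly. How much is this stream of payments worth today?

$1,013,732.52

This is an ordinary annuity: 396 payments of $9,550.00 at the end of each month.
Periodic rate r = 0.11/12 per month; n is counted in months.
PV = PMT × [(1 − (1+r)^−n)/r] = 9,550 × [1 − (1+r)^−396] / r = $1,013,732.52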